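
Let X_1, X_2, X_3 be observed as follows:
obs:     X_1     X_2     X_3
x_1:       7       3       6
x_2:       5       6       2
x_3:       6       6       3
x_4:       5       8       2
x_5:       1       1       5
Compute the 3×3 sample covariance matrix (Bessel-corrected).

Step 1 — column means:
  mean(X_1) = (7 + 5 + 6 + 5 + 1) / 5 = 24/5 = 4.8
  mean(X_2) = (3 + 6 + 6 + 8 + 1) / 5 = 24/5 = 4.8
  mean(X_3) = (6 + 2 + 3 + 2 + 5) / 5 = 18/5 = 3.6

Step 2 — sample covariance S[i,j] = (1/(n-1)) · Σ_k (x_{k,i} - mean_i) · (x_{k,j} - mean_j), with n-1 = 4.
  S[X_1,X_1] = ((2.2)·(2.2) + (0.2)·(0.2) + (1.2)·(1.2) + (0.2)·(0.2) + (-3.8)·(-3.8)) / 4 = 20.8/4 = 5.2
  S[X_1,X_2] = ((2.2)·(-1.8) + (0.2)·(1.2) + (1.2)·(1.2) + (0.2)·(3.2) + (-3.8)·(-3.8)) / 4 = 12.8/4 = 3.2
  S[X_1,X_3] = ((2.2)·(2.4) + (0.2)·(-1.6) + (1.2)·(-0.6) + (0.2)·(-1.6) + (-3.8)·(1.4)) / 4 = -1.4/4 = -0.35
  S[X_2,X_2] = ((-1.8)·(-1.8) + (1.2)·(1.2) + (1.2)·(1.2) + (3.2)·(3.2) + (-3.8)·(-3.8)) / 4 = 30.8/4 = 7.7
  S[X_2,X_3] = ((-1.8)·(2.4) + (1.2)·(-1.6) + (1.2)·(-0.6) + (3.2)·(-1.6) + (-3.8)·(1.4)) / 4 = -17.4/4 = -4.35
  S[X_3,X_3] = ((2.4)·(2.4) + (-1.6)·(-1.6) + (-0.6)·(-0.6) + (-1.6)·(-1.6) + (1.4)·(1.4)) / 4 = 13.2/4 = 3.3

S is symmetric (S[j,i] = S[i,j]). Assembling:

S = [[5.2, 3.2, -0.35],
 [3.2, 7.7, -4.35],
 [-0.35, -4.35, 3.3]]


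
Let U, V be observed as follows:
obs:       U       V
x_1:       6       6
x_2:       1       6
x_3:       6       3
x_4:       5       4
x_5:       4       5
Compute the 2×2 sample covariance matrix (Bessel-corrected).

Step 1 — column means:
  mean(U) = (6 + 1 + 6 + 5 + 4) / 5 = 22/5 = 4.4
  mean(V) = (6 + 6 + 3 + 4 + 5) / 5 = 24/5 = 4.8

Step 2 — sample covariance S[i,j] = (1/(n-1)) · Σ_k (x_{k,i} - mean_i) · (x_{k,j} - mean_j), with n-1 = 4.
  S[U,U] = ((1.6)·(1.6) + (-3.4)·(-3.4) + (1.6)·(1.6) + (0.6)·(0.6) + (-0.4)·(-0.4)) / 4 = 17.2/4 = 4.3
  S[U,V] = ((1.6)·(1.2) + (-3.4)·(1.2) + (1.6)·(-1.8) + (0.6)·(-0.8) + (-0.4)·(0.2)) / 4 = -5.6/4 = -1.4
  S[V,V] = ((1.2)·(1.2) + (1.2)·(1.2) + (-1.8)·(-1.8) + (-0.8)·(-0.8) + (0.2)·(0.2)) / 4 = 6.8/4 = 1.7

S is symmetric (S[j,i] = S[i,j]). Assembling:

S = [[4.3, -1.4],
 [-1.4, 1.7]]


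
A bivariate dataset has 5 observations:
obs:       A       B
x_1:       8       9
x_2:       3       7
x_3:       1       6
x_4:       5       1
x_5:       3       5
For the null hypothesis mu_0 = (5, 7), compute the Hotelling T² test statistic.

Step 1 — sample mean vector:
  mean(A) = (8 + 3 + 1 + 5 + 3) / 5 = 20/5 = 4
  mean(B) = (9 + 7 + 6 + 1 + 5) / 5 = 28/5 = 5.6
  x̄ = (4, 5.6),  deviation x̄ - mu_0 = (4, 5.6) - (5, 7) = (-1, -1.4).

Step 2 — sample covariance matrix, S[i,j] = (1/(n-1)) · Σ_k (x_{k,i} - mean_i) · (x_{k,j} - mean_j), divisor n-1 = 4:
  S[A,A] = ((4)·(4) + (-1)·(-1) + (-3)·(-3) + (1)·(1) + (-1)·(-1)) / 4 = 28/4 = 7
  S[A,B] = ((4)·(3.4) + (-1)·(1.4) + (-3)·(0.4) + (1)·(-4.6) + (-1)·(-0.6)) / 4 = 7/4 = 1.75
  S[B,B] = ((3.4)·(3.4) + (1.4)·(1.4) + (0.4)·(0.4) + (-4.6)·(-4.6) + (-0.6)·(-0.6)) / 4 = 35.2/4 = 8.8
  S = [[7, 1.75],
 [1.75, 8.8]].

Step 3 — invert S. det(S) = 7·8.8 - (1.75)² = 58.5375.
  S^{-1} = (1/det) · [[d, -b], [-b, a]] = [[0.1503, -0.0299],
 [-0.0299, 0.1196]].

Step 4 — quadratic form (x̄ - mu_0)^T · S^{-1} · (x̄ - mu_0):
  S^{-1} · (x̄ - mu_0) = (-0.1085, -0.1375),
  (x̄ - mu_0)^T · [...] = (-1)·(-0.1085) + (-1.4)·(-0.1375) = 0.301.

Step 5 — scale by n: T² = 5 · 0.301 = 1.505.

T² ≈ 1.505


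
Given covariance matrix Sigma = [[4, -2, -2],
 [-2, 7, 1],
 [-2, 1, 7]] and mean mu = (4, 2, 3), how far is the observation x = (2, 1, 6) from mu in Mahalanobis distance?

Step 1 — centre the observation: (x - mu) = (-2, -1, 3).

Step 2 — invert Sigma (cofactor / det for 3×3, or solve directly):
  Sigma^{-1} = [[0.3333, 0.0833, 0.0833],
 [0.0833, 0.1667, 0],
 [0.0833, 0, 0.1667]].

Step 3 — form the quadratic (x - mu)^T · Sigma^{-1} · (x - mu):
  Sigma^{-1} · (x - mu) = (-0.5, -0.3333, 0.3333).
  (x - mu)^T · [Sigma^{-1} · (x - mu)] = (-2)·(-0.5) + (-1)·(-0.3333) + (3)·(0.3333) = 2.3333.

Step 4 — take square root: d = √(2.3333) ≈ 1.5275.

d(x, mu) = √(2.3333) ≈ 1.5275


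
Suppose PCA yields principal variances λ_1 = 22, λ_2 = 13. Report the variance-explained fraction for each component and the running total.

Step 1 — total variance = trace(Sigma) = Σ λ_i = 22 + 13 = 35.

Step 2 — fraction explained by component i = λ_i / Σ λ:
  PC1: 22/35 = 0.6286
  PC2: 13/35 = 0.3714

Step 3 — cumulative fraction after k components = (λ_1 + ... + λ_k) / Σ λ:
  k = 1: 22/35 = 0.6286
  k = 2: (22 + 13)/35 = 35/35 = 1

Summary (fraction, with percent):

explained: PC1 0.6286 (62.86%), PC2 0.3714 (37.14%);  cumulative: 0.6286, 1


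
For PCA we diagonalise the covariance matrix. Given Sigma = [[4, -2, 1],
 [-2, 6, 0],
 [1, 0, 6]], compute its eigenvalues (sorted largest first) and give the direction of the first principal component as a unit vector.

Step 1 — characteristic polynomial p(λ) = det(λI - Sigma) = λ³ - tr·λ² + c_1·λ - det, where tr = trace, c_1 = sum of the principal 2×2 minors, det = det(Sigma):
  tr = 4 + 6 + 6 = 16,
  c_1 = (4·6 - (-2)²) + (4·6 - (1)²) + (6·6 - (0)²) = 20 + 23 + 36 = 79,
  det = 4·(6·6 - (0)²) - (-2)·((-2)·6 - (0)·(1)) + (1)·((-2)·(0) - 6·(1)) = 4·(36) - (-2)·(-12) + (1)·(-6) = 114.
  So p(λ) = λ³ - 16λ² + 79λ - 114.
Step 2 — look for an integer root (rational root theorem: any rational root is an integer divisor of 114). Testing λ = 6:
  p(6) = 216 - 576 + 474 - 114 = 0  ✓
  Dividing out (λ - 6): p(λ) = (λ - 6)(λ² - 10λ + 19).
Step 3 — remaining eigenvalues from the quadratic λ² - 10λ + 19 = 0:
  Δ = 10² - 4·19 = 100 - 76 = 24,  λ = (10 ± √24)/2 = (10 ± 4.899)/2 ≈ 7.4495 or 2.5505.
  Sorted: λ_1 = 7.4495,  λ_2 = 6,  λ_3 = 2.5505  (check: sum = 16 = tr ✓).

Step 4 — unit eigenvector for λ_1 ≈ 7.4495: v spans the null space of (Sigma - λ_1 I), whose rows are
  r_1 = (-3.4495, -2, 1),  r_2 = (-2, -1.4495, 0),  r_3 = (1, 0, -1.4495).
  v is orthogonal to every row, so take v ∝ r_1 × r_2 = ((-2)·(0) - (1)·(-1.4495), (1)·(-2) - (-3.4495)·(0), (-3.4495)·(-1.4495) - (-2)·(-2)) ≈ (1.4495, -2, 1).
  Let u = (1.4495, -2, 1).
  ||u|| = √((1.4495)² + (-2)² + (1)²) = √(7.101) ≈ 2.6648,  v_1 = u/||u|| ≈ (0.5439, -0.7505, 0.3753) (||v_1|| = 1).

λ_1 = 7.4495,  λ_2 = 6,  λ_3 = 2.5505;  v_1 ≈ (0.5439, -0.7505, 0.3753)


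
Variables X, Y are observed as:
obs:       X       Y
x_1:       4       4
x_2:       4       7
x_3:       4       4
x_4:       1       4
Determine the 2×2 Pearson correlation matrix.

Step 1 — column means:
  mean(X) = (4 + 4 + 4 + 1) / 4 = 13/4 = 3.25
  mean(Y) = (4 + 7 + 4 + 4) / 4 = 19/4 = 4.75

Step 2 — sample variances and covariances s[i,j] = (1/(n-1)) · Σ_k (x_{k,i} - mean_i) · (x_{k,j} - mean_j), with n-1 = 3:
  s[X,X] = ((0.75)·(0.75) + (0.75)·(0.75) + (0.75)·(0.75) + (-2.25)·(-2.25)) / 3 = 6.75/3 = 2.25
  s[X,Y] = ((0.75)·(-0.75) + (0.75)·(2.25) + (0.75)·(-0.75) + (-2.25)·(-0.75)) / 3 = 2.25/3 = 0.75
  s[Y,Y] = ((-0.75)·(-0.75) + (2.25)·(2.25) + (-0.75)·(-0.75) + (-0.75)·(-0.75)) / 3 = 6.75/3 = 2.25
  Sample standard deviations s_i = √(s[i,i]):
  s(X) = √(2.25) = 1.5
  s(Y) = √(2.25) = 1.5

Step 3 — r_{ij} = s_{ij} / (s_i · s_j):
  r[X,X] = 1 (diagonal).
  r[X,Y] = 0.75 / (1.5 · 1.5) = 0.75 / 2.25 = 0.3333
  r[Y,Y] = 1 (diagonal).

R is symmetric with unit diagonal. Assembling:

R = [[1, 0.3333],
 [0.3333, 1]]


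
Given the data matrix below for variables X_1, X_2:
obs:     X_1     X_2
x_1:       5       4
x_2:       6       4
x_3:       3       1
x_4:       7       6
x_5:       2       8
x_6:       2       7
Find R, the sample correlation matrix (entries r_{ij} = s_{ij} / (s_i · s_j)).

Step 1 — column means:
  mean(X_1) = (5 + 6 + 3 + 7 + 2 + 2) / 6 = 25/6 = 4.1667
  mean(X_2) = (4 + 4 + 1 + 6 + 8 + 7) / 6 = 30/6 = 5

Step 2 — sample variances and covariances s[i,j] = (1/(n-1)) · Σ_k (x_{k,i} - mean_i) · (x_{k,j} - mean_j), with n-1 = 5:
  s[X_1,X_1] = ((0.8333)·(0.8333) + (1.8333)·(1.8333) + (-1.1667)·(-1.1667) + (2.8333)·(2.8333) + (-2.1667)·(-2.1667) + (-2.1667)·(-2.1667)) / 5 = 22.8333/5 = 4.5667
  s[X_1,X_2] = ((0.8333)·(-1) + (1.8333)·(-1) + (-1.1667)·(-4) + (2.8333)·(1) + (-2.1667)·(3) + (-2.1667)·(2)) / 5 = -6/5 = -1.2
  s[X_2,X_2] = ((-1)·(-1) + (-1)·(-1) + (-4)·(-4) + (1)·(1) + (3)·(3) + (2)·(2)) / 5 = 32/5 = 6.4
  Sample standard deviations s_i = √(s[i,i]):
  s(X_1) = √(4.5667) = 2.137
  s(X_2) = √(6.4) = 2.5298

Step 3 — r_{ij} = s_{ij} / (s_i · s_j):
  r[X_1,X_1] = 1 (diagonal).
  r[X_1,X_2] = -1.2 / (2.137 · 2.5298) = -1.2 / 5.4062 = -0.222
  r[X_2,X_2] = 1 (diagonal).

R is symmetric with unit diagonal. Assembling:

R = [[1, -0.222],
 [-0.222, 1]]


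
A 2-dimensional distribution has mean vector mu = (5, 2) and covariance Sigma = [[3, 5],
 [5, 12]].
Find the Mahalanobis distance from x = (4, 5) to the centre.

Step 1 — centre the observation: (x - mu) = (-1, 3).

Step 2 — invert Sigma. det(Sigma) = 3·12 - (5)² = 11.
  Sigma^{-1} = (1/det) · [[d, -b], [-b, a]] = [[1.0909, -0.4545],
 [-0.4545, 0.2727]].

Step 3 — form the quadratic (x - mu)^T · Sigma^{-1} · (x - mu):
  Sigma^{-1} · (x - mu) = (-2.4545, 1.2727).
  (x - mu)^T · [Sigma^{-1} · (x - mu)] = (-1)·(-2.4545) + (3)·(1.2727) = 6.2727.

Step 4 — take square root: d = √(6.2727) ≈ 2.5045.

d(x, mu) = √(6.2727) ≈ 2.5045


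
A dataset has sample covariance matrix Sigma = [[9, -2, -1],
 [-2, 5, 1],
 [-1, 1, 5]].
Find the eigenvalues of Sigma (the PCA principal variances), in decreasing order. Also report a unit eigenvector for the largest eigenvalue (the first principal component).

Step 1 — characteristic polynomial p(λ) = det(λI - Sigma) = λ³ - tr·λ² + c_1·λ - det, where tr = trace, c_1 = sum of the principal 2×2 minors, det = det(Sigma):
  tr = 9 + 5 + 5 = 19,
  c_1 = (9·5 - (-2)²) + (9·5 - (-1)²) + (5·5 - (1)²) = 41 + 44 + 24 = 109,
  det = 9·(5·5 - (1)²) - (-2)·((-2)·5 - (1)·(-1)) + (-1)·((-2)·(1) - 5·(-1)) = 9·(24) - (-2)·(-9) + (-1)·(3) = 195.
  So p(λ) = λ³ - 19λ² + 109λ - 195.
Step 2 — look for an integer root (rational root theorem: any rational root is an integer divisor of 195). Testing λ = 5:
  p(5) = 125 - 475 + 545 - 195 = 0  ✓
  Dividing out (λ - 5): p(λ) = (λ - 5)(λ² - 14λ + 39).
Step 3 — remaining eigenvalues from the quadratic λ² - 14λ + 39 = 0:
  Δ = 14² - 4·39 = 196 - 156 = 40,  λ = (14 ± √40)/2 = (14 ± 6.3246)/2 ≈ 10.1623 or 3.8377.
  Sorted: λ_1 = 10.1623,  λ_2 = 5,  λ_3 = 3.8377  (check: sum = 19 = tr ✓).

Step 4 — unit eigenvector for λ_1 ≈ 10.1623: v spans the null space of (Sigma - λ_1 I), whose rows are
  r_1 = (-1.1623, -2, -1),  r_2 = (-2, -5.1623, 1),  r_3 = (-1, 1, -5.1623).
  v is orthogonal to every row, so take v ∝ r_1 × r_2 = ((-2)·(1) - (-1)·(-5.1623), (-1)·(-2) - (-1.1623)·(1), (-1.1623)·(-5.1623) - (-2)·(-2)) ≈ (-7.1623, 3.1623, 2).
  Rescale (multiply by -1 so the first nonzero entry is positive): u = (7.1623, -3.1623, -2).
  ||u|| = √((7.1623)² + (-3.1623)² + (-2)²) = √(65.2982) ≈ 8.0807,  v_1 = u/||u|| ≈ (0.8863, -0.3913, -0.2475) (||v_1|| = 1).

λ_1 = 10.1623,  λ_2 = 5,  λ_3 = 3.8377;  v_1 ≈ (0.8863, -0.3913, -0.2475)


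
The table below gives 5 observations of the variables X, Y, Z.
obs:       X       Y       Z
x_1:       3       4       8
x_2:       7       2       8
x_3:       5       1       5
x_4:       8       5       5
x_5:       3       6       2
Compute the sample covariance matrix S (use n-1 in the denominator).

Step 1 — column means:
  mean(X) = (3 + 7 + 5 + 8 + 3) / 5 = 26/5 = 5.2
  mean(Y) = (4 + 2 + 1 + 5 + 6) / 5 = 18/5 = 3.6
  mean(Z) = (8 + 8 + 5 + 5 + 2) / 5 = 28/5 = 5.6

Step 2 — sample covariance S[i,j] = (1/(n-1)) · Σ_k (x_{k,i} - mean_i) · (x_{k,j} - mean_j), with n-1 = 4.
  S[X,X] = ((-2.2)·(-2.2) + (1.8)·(1.8) + (-0.2)·(-0.2) + (2.8)·(2.8) + (-2.2)·(-2.2)) / 4 = 20.8/4 = 5.2
  S[X,Y] = ((-2.2)·(0.4) + (1.8)·(-1.6) + (-0.2)·(-2.6) + (2.8)·(1.4) + (-2.2)·(2.4)) / 4 = -4.6/4 = -1.15
  S[X,Z] = ((-2.2)·(2.4) + (1.8)·(2.4) + (-0.2)·(-0.6) + (2.8)·(-0.6) + (-2.2)·(-3.6)) / 4 = 5.4/4 = 1.35
  S[Y,Y] = ((0.4)·(0.4) + (-1.6)·(-1.6) + (-2.6)·(-2.6) + (1.4)·(1.4) + (2.4)·(2.4)) / 4 = 17.2/4 = 4.3
  S[Y,Z] = ((0.4)·(2.4) + (-1.6)·(2.4) + (-2.6)·(-0.6) + (1.4)·(-0.6) + (2.4)·(-3.6)) / 4 = -10.8/4 = -2.7
  S[Z,Z] = ((2.4)·(2.4) + (2.4)·(2.4) + (-0.6)·(-0.6) + (-0.6)·(-0.6) + (-3.6)·(-3.6)) / 4 = 25.2/4 = 6.3

S is symmetric (S[j,i] = S[i,j]). Assembling:

S = [[5.2, -1.15, 1.35],
 [-1.15, 4.3, -2.7],
 [1.35, -2.7, 6.3]]


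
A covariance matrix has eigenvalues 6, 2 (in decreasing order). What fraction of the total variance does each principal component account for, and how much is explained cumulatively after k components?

Step 1 — total variance = trace(Sigma) = Σ λ_i = 6 + 2 = 8.

Step 2 — fraction explained by component i = λ_i / Σ λ:
  PC1: 6/8 = 0.75
  PC2: 2/8 = 0.25

Step 3 — cumulative fraction after k components = (λ_1 + ... + λ_k) / Σ λ:
  k = 1: 6/8 = 0.75
  k = 2: (6 + 2)/8 = 8/8 = 1

Summary (fraction, with percent):

explained: PC1 0.75 (75%), PC2 0.25 (25%);  cumulative: 0.75, 1


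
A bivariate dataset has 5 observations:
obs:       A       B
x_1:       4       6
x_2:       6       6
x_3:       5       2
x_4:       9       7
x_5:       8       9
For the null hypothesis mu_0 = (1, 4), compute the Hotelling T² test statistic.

Step 1 — sample mean vector:
  mean(A) = (4 + 6 + 5 + 9 + 8) / 5 = 32/5 = 6.4
  mean(B) = (6 + 6 + 2 + 7 + 9) / 5 = 30/5 = 6
  x̄ = (6.4, 6),  deviation x̄ - mu_0 = (6.4, 6) - (1, 4) = (5.4, 2).

Step 2 — sample covariance matrix, S[i,j] = (1/(n-1)) · Σ_k (x_{k,i} - mean_i) · (x_{k,j} - mean_j), divisor n-1 = 4:
  S[A,A] = ((-2.4)·(-2.4) + (-0.4)·(-0.4) + (-1.4)·(-1.4) + (2.6)·(2.6) + (1.6)·(1.6)) / 4 = 17.2/4 = 4.3
  S[A,B] = ((-2.4)·(0) + (-0.4)·(0) + (-1.4)·(-4) + (2.6)·(1) + (1.6)·(3)) / 4 = 13/4 = 3.25
  S[B,B] = ((0)·(0) + (0)·(0) + (-4)·(-4) + (1)·(1) + (3)·(3)) / 4 = 26/4 = 6.5
  S = [[4.3, 3.25],
 [3.25, 6.5]].

Step 3 — invert S. det(S) = 4.3·6.5 - (3.25)² = 17.3875.
  S^{-1} = (1/det) · [[d, -b], [-b, a]] = [[0.3738, -0.1869],
 [-0.1869, 0.2473]].

Step 4 — quadratic form (x̄ - mu_0)^T · S^{-1} · (x̄ - mu_0):
  S^{-1} · (x̄ - mu_0) = (1.6449, -0.5147),
  (x̄ - mu_0)^T · [...] = (5.4)·(1.6449) + (2)·(-0.5147) = 7.8528.

Step 5 — scale by n: T² = 5 · 7.8528 = 39.2638.

T² ≈ 39.2638


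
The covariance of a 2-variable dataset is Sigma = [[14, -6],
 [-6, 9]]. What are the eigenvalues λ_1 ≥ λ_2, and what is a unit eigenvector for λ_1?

Step 1 — characteristic polynomial of 2×2 Sigma:
  det(Sigma - λI) = λ² - trace · λ + det = 0.
  trace = 14 + 9 = 23, det = 14·9 - (-6)² = 90.
Step 2 — discriminant:
  Δ = trace² - 4·det = 529 - 360 = 169.
Step 3 — eigenvalues:
  λ = (trace ± √Δ)/2 = (23 ± 13)/2,
  λ_1 = 18,  λ_2 = 5.

Step 4 — unit eigenvector for λ_1: solve (Sigma - λ_1 I)v = 0. First row:
  (14 - 18)·v_x + (-6)·v_y = 0, i.e. (-4)·v_x + (-6)·v_y = 0,
  so v ∝ (b, λ_1 - a) = (-6, 4); multiply by -1 so the first entry is positive: u = (6, -4).
  ||u|| = √((6)² + (-4)²) = √(52) ≈ 7.2111,
  v_1 = u/||u|| ≈ (0.8321, -0.5547) (||v_1|| = 1).

λ_1 = 18,  λ_2 = 5;  v_1 ≈ (0.8321, -0.5547)


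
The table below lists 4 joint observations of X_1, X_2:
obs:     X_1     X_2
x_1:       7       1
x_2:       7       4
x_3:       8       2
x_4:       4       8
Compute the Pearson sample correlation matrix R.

Step 1 — column means:
  mean(X_1) = (7 + 7 + 8 + 4) / 4 = 26/4 = 6.5
  mean(X_2) = (1 + 4 + 2 + 8) / 4 = 15/4 = 3.75

Step 2 — sample variances and covariances s[i,j] = (1/(n-1)) · Σ_k (x_{k,i} - mean_i) · (x_{k,j} - mean_j), with n-1 = 3:
  s[X_1,X_1] = ((0.5)·(0.5) + (0.5)·(0.5) + (1.5)·(1.5) + (-2.5)·(-2.5)) / 3 = 9/3 = 3
  s[X_1,X_2] = ((0.5)·(-2.75) + (0.5)·(0.25) + (1.5)·(-1.75) + (-2.5)·(4.25)) / 3 = -14.5/3 = -4.8333
  s[X_2,X_2] = ((-2.75)·(-2.75) + (0.25)·(0.25) + (-1.75)·(-1.75) + (4.25)·(4.25)) / 3 = 28.75/3 = 9.5833
  Sample standard deviations s_i = √(s[i,i]):
  s(X_1) = √(3) = 1.7321
  s(X_2) = √(9.5833) = 3.0957

Step 3 — r_{ij} = s_{ij} / (s_i · s_j):
  r[X_1,X_1] = 1 (diagonal).
  r[X_1,X_2] = -4.8333 / (1.7321 · 3.0957) = -4.8333 / 5.3619 = -0.9014
  r[X_2,X_2] = 1 (diagonal).

R is symmetric with unit diagonal. Assembling:

R = [[1, -0.9014],
 [-0.9014, 1]]


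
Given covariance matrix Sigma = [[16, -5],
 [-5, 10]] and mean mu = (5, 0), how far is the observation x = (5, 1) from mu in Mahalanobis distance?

Step 1 — centre the observation: (x - mu) = (0, 1).

Step 2 — invert Sigma. det(Sigma) = 16·10 - (-5)² = 135.
  Sigma^{-1} = (1/det) · [[d, -b], [-b, a]] = [[0.0741, 0.037],
 [0.037, 0.1185]].

Step 3 — form the quadratic (x - mu)^T · Sigma^{-1} · (x - mu):
  Sigma^{-1} · (x - mu) = (0.037, 0.1185).
  (x - mu)^T · [Sigma^{-1} · (x - mu)] = (0)·(0.037) + (1)·(0.1185) = 0.1185.

Step 4 — take square root: d = √(0.1185) ≈ 0.3443.

d(x, mu) = √(0.1185) ≈ 0.3443


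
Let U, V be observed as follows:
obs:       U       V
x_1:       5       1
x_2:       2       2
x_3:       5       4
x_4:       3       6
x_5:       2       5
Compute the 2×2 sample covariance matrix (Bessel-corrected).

Step 1 — column means:
  mean(U) = (5 + 2 + 5 + 3 + 2) / 5 = 17/5 = 3.4
  mean(V) = (1 + 2 + 4 + 6 + 5) / 5 = 18/5 = 3.6

Step 2 — sample covariance S[i,j] = (1/(n-1)) · Σ_k (x_{k,i} - mean_i) · (x_{k,j} - mean_j), with n-1 = 4.
  S[U,U] = ((1.6)·(1.6) + (-1.4)·(-1.4) + (1.6)·(1.6) + (-0.4)·(-0.4) + (-1.4)·(-1.4)) / 4 = 9.2/4 = 2.3
  S[U,V] = ((1.6)·(-2.6) + (-1.4)·(-1.6) + (1.6)·(0.4) + (-0.4)·(2.4) + (-1.4)·(1.4)) / 4 = -4.2/4 = -1.05
  S[V,V] = ((-2.6)·(-2.6) + (-1.6)·(-1.6) + (0.4)·(0.4) + (2.4)·(2.4) + (1.4)·(1.4)) / 4 = 17.2/4 = 4.3

S is symmetric (S[j,i] = S[i,j]). Assembling:

S = [[2.3, -1.05],
 [-1.05, 4.3]]


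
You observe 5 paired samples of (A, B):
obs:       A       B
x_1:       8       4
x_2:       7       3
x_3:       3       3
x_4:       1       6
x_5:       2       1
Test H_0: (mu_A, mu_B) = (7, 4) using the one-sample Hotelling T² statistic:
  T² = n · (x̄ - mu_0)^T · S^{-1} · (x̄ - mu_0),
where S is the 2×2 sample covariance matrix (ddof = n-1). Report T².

Step 1 — sample mean vector:
  mean(A) = (8 + 7 + 3 + 1 + 2) / 5 = 21/5 = 4.2
  mean(B) = (4 + 3 + 3 + 6 + 1) / 5 = 17/5 = 3.4
  x̄ = (4.2, 3.4),  deviation x̄ - mu_0 = (4.2, 3.4) - (7, 4) = (-2.8, -0.6).

Step 2 — sample covariance matrix, S[i,j] = (1/(n-1)) · Σ_k (x_{k,i} - mean_i) · (x_{k,j} - mean_j), divisor n-1 = 4:
  S[A,A] = ((3.8)·(3.8) + (2.8)·(2.8) + (-1.2)·(-1.2) + (-3.2)·(-3.2) + (-2.2)·(-2.2)) / 4 = 38.8/4 = 9.7
  S[A,B] = ((3.8)·(0.6) + (2.8)·(-0.4) + (-1.2)·(-0.4) + (-3.2)·(2.6) + (-2.2)·(-2.4)) / 4 = -1.4/4 = -0.35
  S[B,B] = ((0.6)·(0.6) + (-0.4)·(-0.4) + (-0.4)·(-0.4) + (2.6)·(2.6) + (-2.4)·(-2.4)) / 4 = 13.2/4 = 3.3
  S = [[9.7, -0.35],
 [-0.35, 3.3]].

Step 3 — invert S. det(S) = 9.7·3.3 - (-0.35)² = 31.8875.
  S^{-1} = (1/det) · [[d, -b], [-b, a]] = [[0.1035, 0.011],
 [0.011, 0.3042]].

Step 4 — quadratic form (x̄ - mu_0)^T · S^{-1} · (x̄ - mu_0):
  S^{-1} · (x̄ - mu_0) = (-0.2964, -0.2132),
  (x̄ - mu_0)^T · [...] = (-2.8)·(-0.2964) + (-0.6)·(-0.2132) = 0.9577.

Step 5 — scale by n: T² = 5 · 0.9577 = 4.7887.

T² ≈ 4.7887


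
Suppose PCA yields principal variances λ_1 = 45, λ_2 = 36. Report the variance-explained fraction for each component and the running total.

Step 1 — total variance = trace(Sigma) = Σ λ_i = 45 + 36 = 81.

Step 2 — fraction explained by component i = λ_i / Σ λ:
  PC1: 45/81 = 0.5556
  PC2: 36/81 = 0.4444

Step 3 — cumulative fraction after k components = (λ_1 + ... + λ_k) / Σ λ:
  k = 1: 45/81 = 0.5556
  k = 2: (45 + 36)/81 = 81/81 = 1

Summary (fraction, with percent):

explained: PC1 0.5556 (55.56%), PC2 0.4444 (44.44%);  cumulative: 0.5556, 1


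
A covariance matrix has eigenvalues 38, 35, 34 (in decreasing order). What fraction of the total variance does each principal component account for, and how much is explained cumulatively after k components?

Step 1 — total variance = trace(Sigma) = Σ λ_i = 38 + 35 + 34 = 107.

Step 2 — fraction explained by component i = λ_i / Σ λ:
  PC1: 38/107 = 0.3551
  PC2: 35/107 = 0.3271
  PC3: 34/107 = 0.3178

Step 3 — cumulative fraction after k components = (λ_1 + ... + λ_k) / Σ λ:
  k = 1: 38/107 = 0.3551
  k = 2: (38 + 35)/107 = 73/107 = 0.6822
  k = 3: (38 + 35 + 34)/107 = 107/107 = 1

Summary (fraction, with percent):

explained: PC1 0.3551 (35.51%), PC2 0.3271 (32.71%), PC3 0.3178 (31.78%);  cumulative: 0.3551, 0.6822, 1


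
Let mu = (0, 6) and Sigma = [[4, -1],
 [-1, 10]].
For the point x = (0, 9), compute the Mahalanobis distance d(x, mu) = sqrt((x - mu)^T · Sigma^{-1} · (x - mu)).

Step 1 — centre the observation: (x - mu) = (0, 3).

Step 2 — invert Sigma. det(Sigma) = 4·10 - (-1)² = 39.
  Sigma^{-1} = (1/det) · [[d, -b], [-b, a]] = [[0.2564, 0.0256],
 [0.0256, 0.1026]].

Step 3 — form the quadratic (x - mu)^T · Sigma^{-1} · (x - mu):
  Sigma^{-1} · (x - mu) = (0.0769, 0.3077).
  (x - mu)^T · [Sigma^{-1} · (x - mu)] = (0)·(0.0769) + (3)·(0.3077) = 0.9231.

Step 4 — take square root: d = √(0.9231) ≈ 0.9608.

d(x, mu) = √(0.9231) ≈ 0.9608


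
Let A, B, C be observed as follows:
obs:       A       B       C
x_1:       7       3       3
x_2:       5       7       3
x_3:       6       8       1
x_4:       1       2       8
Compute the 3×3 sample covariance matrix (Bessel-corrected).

Step 1 — column means:
  mean(A) = (7 + 5 + 6 + 1) / 4 = 19/4 = 4.75
  mean(B) = (3 + 7 + 8 + 2) / 4 = 20/4 = 5
  mean(C) = (3 + 3 + 1 + 8) / 4 = 15/4 = 3.75

Step 2 — sample covariance S[i,j] = (1/(n-1)) · Σ_k (x_{k,i} - mean_i) · (x_{k,j} - mean_j), with n-1 = 3.
  S[A,A] = ((2.25)·(2.25) + (0.25)·(0.25) + (1.25)·(1.25) + (-3.75)·(-3.75)) / 3 = 20.75/3 = 6.9167
  S[A,B] = ((2.25)·(-2) + (0.25)·(2) + (1.25)·(3) + (-3.75)·(-3)) / 3 = 11/3 = 3.6667
  S[A,C] = ((2.25)·(-0.75) + (0.25)·(-0.75) + (1.25)·(-2.75) + (-3.75)·(4.25)) / 3 = -21.25/3 = -7.0833
  S[B,B] = ((-2)·(-2) + (2)·(2) + (3)·(3) + (-3)·(-3)) / 3 = 26/3 = 8.6667
  S[B,C] = ((-2)·(-0.75) + (2)·(-0.75) + (3)·(-2.75) + (-3)·(4.25)) / 3 = -21/3 = -7
  S[C,C] = ((-0.75)·(-0.75) + (-0.75)·(-0.75) + (-2.75)·(-2.75) + (4.25)·(4.25)) / 3 = 26.75/3 = 8.9167

S is symmetric (S[j,i] = S[i,j]). Assembling:

S = [[6.9167, 3.6667, -7.0833],
 [3.6667, 8.6667, -7],
 [-7.0833, -7, 8.9167]]


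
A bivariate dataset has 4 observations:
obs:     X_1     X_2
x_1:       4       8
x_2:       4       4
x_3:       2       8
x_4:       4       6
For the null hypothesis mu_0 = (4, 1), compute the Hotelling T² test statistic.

Step 1 — sample mean vector:
  mean(X_1) = (4 + 4 + 2 + 4) / 4 = 14/4 = 3.5
  mean(X_2) = (8 + 4 + 8 + 6) / 4 = 26/4 = 6.5
  x̄ = (3.5, 6.5),  deviation x̄ - mu_0 = (3.5, 6.5) - (4, 1) = (-0.5, 5.5).

Step 2 — sample covariance matrix, S[i,j] = (1/(n-1)) · Σ_k (x_{k,i} - mean_i) · (x_{k,j} - mean_j), divisor n-1 = 3:
  S[X_1,X_1] = ((0.5)·(0.5) + (0.5)·(0.5) + (-1.5)·(-1.5) + (0.5)·(0.5)) / 3 = 3/3 = 1
  S[X_1,X_2] = ((0.5)·(1.5) + (0.5)·(-2.5) + (-1.5)·(1.5) + (0.5)·(-0.5)) / 3 = -3/3 = -1
  S[X_2,X_2] = ((1.5)·(1.5) + (-2.5)·(-2.5) + (1.5)·(1.5) + (-0.5)·(-0.5)) / 3 = 11/3 = 3.6667
  S = [[1, -1],
 [-1, 3.6667]].

Step 3 — invert S. det(S) = 1·3.6667 - (-1)² = 2.6667.
  S^{-1} = (1/det) · [[d, -b], [-b, a]] = [[1.375, 0.375],
 [0.375, 0.375]].

Step 4 — quadratic form (x̄ - mu_0)^T · S^{-1} · (x̄ - mu_0):
  S^{-1} · (x̄ - mu_0) = (1.375, 1.875),
  (x̄ - mu_0)^T · [...] = (-0.5)·(1.375) + (5.5)·(1.875) = 9.625.

Step 5 — scale by n: T² = 4 · 9.625 = 38.5.

T² ≈ 38.5


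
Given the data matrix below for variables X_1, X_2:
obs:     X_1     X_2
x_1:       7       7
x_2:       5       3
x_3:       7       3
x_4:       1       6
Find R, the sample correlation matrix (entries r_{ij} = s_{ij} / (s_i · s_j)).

Step 1 — column means:
  mean(X_1) = (7 + 5 + 7 + 1) / 4 = 20/4 = 5
  mean(X_2) = (7 + 3 + 3 + 6) / 4 = 19/4 = 4.75

Step 2 — sample variances and covariances s[i,j] = (1/(n-1)) · Σ_k (x_{k,i} - mean_i) · (x_{k,j} - mean_j), with n-1 = 3:
  s[X_1,X_1] = ((2)·(2) + (0)·(0) + (2)·(2) + (-4)·(-4)) / 3 = 24/3 = 8
  s[X_1,X_2] = ((2)·(2.25) + (0)·(-1.75) + (2)·(-1.75) + (-4)·(1.25)) / 3 = -4/3 = -1.3333
  s[X_2,X_2] = ((2.25)·(2.25) + (-1.75)·(-1.75) + (-1.75)·(-1.75) + (1.25)·(1.25)) / 3 = 12.75/3 = 4.25
  Sample standard deviations s_i = √(s[i,i]):
  s(X_1) = √(8) = 2.8284
  s(X_2) = √(4.25) = 2.0616

Step 3 — r_{ij} = s_{ij} / (s_i · s_j):
  r[X_1,X_1] = 1 (diagonal).
  r[X_1,X_2] = -1.3333 / (2.8284 · 2.0616) = -1.3333 / 5.831 = -0.2287
  r[X_2,X_2] = 1 (diagonal).

R is symmetric with unit diagonal. Assembling:

R = [[1, -0.2287],
 [-0.2287, 1]]


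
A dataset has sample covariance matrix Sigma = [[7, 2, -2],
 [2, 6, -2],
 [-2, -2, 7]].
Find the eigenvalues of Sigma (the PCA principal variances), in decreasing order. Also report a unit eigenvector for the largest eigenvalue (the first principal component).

Step 1 — characteristic polynomial p(λ) = det(λI - Sigma) = λ³ - tr·λ² + c_1·λ - det, where tr = trace, c_1 = sum of the principal 2×2 minors, det = det(Sigma):
  tr = 7 + 6 + 7 = 20,
  c_1 = (7·6 - (2)²) + (7·7 - (-2)²) + (6·7 - (-2)²) = 38 + 45 + 38 = 121,
  det = 7·(6·7 - (-2)²) - (2)·((2)·7 - (-2)·(-2)) + (-2)·((2)·(-2) - 6·(-2)) = 7·(38) - (2)·(10) + (-2)·(8) = 230.
  So p(λ) = λ³ - 20λ² + 121λ - 230.
Step 2 — look for an integer root (rational root theorem: any rational root is an integer divisor of 230). Testing λ = 5:
  p(5) = 125 - 500 + 605 - 230 = 0  ✓
  Dividing out (λ - 5): p(λ) = (λ - 5)(λ² - 15λ + 46).
Step 3 — remaining eigenvalues from the quadratic λ² - 15λ + 46 = 0:
  Δ = 15² - 4·46 = 225 - 184 = 41,  λ = (15 ± √41)/2 = (15 ± 6.4031)/2 ≈ 10.7016 or 4.2984.
  Sorted: λ_1 = 10.7016,  λ_2 = 5,  λ_3 = 4.2984  (check: sum = 20 = tr ✓).

Step 4 — unit eigenvector for λ_1 ≈ 10.7016: v spans the null space of (Sigma - λ_1 I), whose rows are
  r_1 = (-3.7016, 2, -2),  r_2 = (2, -4.7016, -2),  r_3 = (-2, -2, -3.7016).
  v is orthogonal to every row, so take v ∝ r_1 × r_2 = ((2)·(-2) - (-2)·(-4.7016), (-2)·(2) - (-3.7016)·(-2), (-3.7016)·(-4.7016) - (2)·(2)) ≈ (-13.4031, -11.4031, 13.4031).
  Rescale (multiply by -1 so the first nonzero entry is positive): u = (13.4031, 11.4031, -13.4031).
  ||u|| = √((13.4031)² + (11.4031)² + (-13.4031)²) = √(489.3187) ≈ 22.1205,  v_1 = u/||u|| ≈ (0.6059, 0.5155, -0.6059) (||v_1|| = 1).

λ_1 = 10.7016,  λ_2 = 5,  λ_3 = 4.2984;  v_1 ≈ (0.6059, 0.5155, -0.6059)


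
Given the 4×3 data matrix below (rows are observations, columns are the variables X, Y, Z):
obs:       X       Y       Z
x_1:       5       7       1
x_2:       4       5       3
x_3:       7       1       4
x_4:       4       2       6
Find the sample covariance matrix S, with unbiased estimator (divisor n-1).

Step 1 — column means:
  mean(X) = (5 + 4 + 7 + 4) / 4 = 20/4 = 5
  mean(Y) = (7 + 5 + 1 + 2) / 4 = 15/4 = 3.75
  mean(Z) = (1 + 3 + 4 + 6) / 4 = 14/4 = 3.5

Step 2 — sample covariance S[i,j] = (1/(n-1)) · Σ_k (x_{k,i} - mean_i) · (x_{k,j} - mean_j), with n-1 = 3.
  S[X,X] = ((0)·(0) + (-1)·(-1) + (2)·(2) + (-1)·(-1)) / 3 = 6/3 = 2
  S[X,Y] = ((0)·(3.25) + (-1)·(1.25) + (2)·(-2.75) + (-1)·(-1.75)) / 3 = -5/3 = -1.6667
  S[X,Z] = ((0)·(-2.5) + (-1)·(-0.5) + (2)·(0.5) + (-1)·(2.5)) / 3 = -1/3 = -0.3333
  S[Y,Y] = ((3.25)·(3.25) + (1.25)·(1.25) + (-2.75)·(-2.75) + (-1.75)·(-1.75)) / 3 = 22.75/3 = 7.5833
  S[Y,Z] = ((3.25)·(-2.5) + (1.25)·(-0.5) + (-2.75)·(0.5) + (-1.75)·(2.5)) / 3 = -14.5/3 = -4.8333
  S[Z,Z] = ((-2.5)·(-2.5) + (-0.5)·(-0.5) + (0.5)·(0.5) + (2.5)·(2.5)) / 3 = 13/3 = 4.3333

S is symmetric (S[j,i] = S[i,j]). Assembling:

S = [[2, -1.6667, -0.3333],
 [-1.6667, 7.5833, -4.8333],
 [-0.3333, -4.8333, 4.3333]]


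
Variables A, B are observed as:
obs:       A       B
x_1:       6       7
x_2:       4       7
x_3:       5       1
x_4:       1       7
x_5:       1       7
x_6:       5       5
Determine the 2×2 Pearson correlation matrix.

Step 1 — column means:
  mean(A) = (6 + 4 + 5 + 1 + 1 + 5) / 6 = 22/6 = 3.6667
  mean(B) = (7 + 7 + 1 + 7 + 7 + 5) / 6 = 34/6 = 5.6667

Step 2 — sample variances and covariances s[i,j] = (1/(n-1)) · Σ_k (x_{k,i} - mean_i) · (x_{k,j} - mean_j), with n-1 = 5:
  s[A,A] = ((2.3333)·(2.3333) + (0.3333)·(0.3333) + (1.3333)·(1.3333) + (-2.6667)·(-2.6667) + (-2.6667)·(-2.6667) + (1.3333)·(1.3333)) / 5 = 23.3333/5 = 4.6667
  s[A,B] = ((2.3333)·(1.3333) + (0.3333)·(1.3333) + (1.3333)·(-4.6667) + (-2.6667)·(1.3333) + (-2.6667)·(1.3333) + (1.3333)·(-0.6667)) / 5 = -10.6667/5 = -2.1333
  s[B,B] = ((1.3333)·(1.3333) + (1.3333)·(1.3333) + (-4.6667)·(-4.6667) + (1.3333)·(1.3333) + (1.3333)·(1.3333) + (-0.6667)·(-0.6667)) / 5 = 29.3333/5 = 5.8667
  Sample standard deviations s_i = √(s[i,i]):
  s(A) = √(4.6667) = 2.1602
  s(B) = √(5.8667) = 2.4221

Step 3 — r_{ij} = s_{ij} / (s_i · s_j):
  r[A,A] = 1 (diagonal).
  r[A,B] = -2.1333 / (2.1602 · 2.4221) = -2.1333 / 5.2324 = -0.4077
  r[B,B] = 1 (diagonal).

R is symmetric with unit diagonal. Assembling:

R = [[1, -0.4077],
 [-0.4077, 1]]


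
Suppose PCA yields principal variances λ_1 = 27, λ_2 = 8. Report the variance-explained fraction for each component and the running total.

Step 1 — total variance = trace(Sigma) = Σ λ_i = 27 + 8 = 35.

Step 2 — fraction explained by component i = λ_i / Σ λ:
  PC1: 27/35 = 0.7714
  PC2: 8/35 = 0.2286

Step 3 — cumulative fraction after k components = (λ_1 + ... + λ_k) / Σ λ:
  k = 1: 27/35 = 0.7714
  k = 2: (27 + 8)/35 = 35/35 = 1

Summary (fraction, with percent):

explained: PC1 0.7714 (77.14%), PC2 0.2286 (22.86%);  cumulative: 0.7714, 1


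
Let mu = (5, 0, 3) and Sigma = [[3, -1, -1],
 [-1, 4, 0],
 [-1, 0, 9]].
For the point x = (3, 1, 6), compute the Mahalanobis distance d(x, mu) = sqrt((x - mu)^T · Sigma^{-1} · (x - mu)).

Step 1 — centre the observation: (x - mu) = (-2, 1, 3).

Step 2 — invert Sigma (cofactor / det for 3×3, or solve directly):
  Sigma^{-1} = [[0.3789, 0.0947, 0.0421],
 [0.0947, 0.2737, 0.0105],
 [0.0421, 0.0105, 0.1158]].

Step 3 — form the quadratic (x - mu)^T · Sigma^{-1} · (x - mu):
  Sigma^{-1} · (x - mu) = (-0.5368, 0.1158, 0.2737).
  (x - mu)^T · [Sigma^{-1} · (x - mu)] = (-2)·(-0.5368) + (1)·(0.1158) + (3)·(0.2737) = 2.0105.

Step 4 — take square root: d = √(2.0105) ≈ 1.4179.

d(x, mu) = √(2.0105) ≈ 1.4179


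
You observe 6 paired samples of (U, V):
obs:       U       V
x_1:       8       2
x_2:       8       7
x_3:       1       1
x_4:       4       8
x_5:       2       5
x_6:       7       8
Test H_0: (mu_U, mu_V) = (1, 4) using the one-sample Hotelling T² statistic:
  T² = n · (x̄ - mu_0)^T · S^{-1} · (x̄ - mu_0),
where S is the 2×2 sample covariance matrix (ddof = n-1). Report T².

Step 1 — sample mean vector:
  mean(U) = (8 + 8 + 1 + 4 + 2 + 7) / 6 = 30/6 = 5
  mean(V) = (2 + 7 + 1 + 8 + 5 + 8) / 6 = 31/6 = 5.1667
  x̄ = (5, 5.1667),  deviation x̄ - mu_0 = (5, 5.1667) - (1, 4) = (4, 1.1667).

Step 2 — sample covariance matrix, S[i,j] = (1/(n-1)) · Σ_k (x_{k,i} - mean_i) · (x_{k,j} - mean_j), divisor n-1 = 5:
  S[U,U] = ((3)·(3) + (3)·(3) + (-4)·(-4) + (-1)·(-1) + (-3)·(-3) + (2)·(2)) / 5 = 48/5 = 9.6
  S[U,V] = ((3)·(-3.1667) + (3)·(1.8333) + (-4)·(-4.1667) + (-1)·(2.8333) + (-3)·(-0.1667) + (2)·(2.8333)) / 5 = 16/5 = 3.2
  S[V,V] = ((-3.1667)·(-3.1667) + (1.8333)·(1.8333) + (-4.1667)·(-4.1667) + (2.8333)·(2.8333) + (-0.1667)·(-0.1667) + (2.8333)·(2.8333)) / 5 = 46.8333/5 = 9.3667
  S = [[9.6, 3.2],
 [3.2, 9.3667]].

Step 3 — invert S. det(S) = 9.6·9.3667 - (3.2)² = 79.68.
  S^{-1} = (1/det) · [[d, -b], [-b, a]] = [[0.1176, -0.0402],
 [-0.0402, 0.1205]].

Step 4 — quadratic form (x̄ - mu_0)^T · S^{-1} · (x̄ - mu_0):
  S^{-1} · (x̄ - mu_0) = (0.4234, -0.0201),
  (x̄ - mu_0)^T · [...] = (4)·(0.4234) + (1.1667)·(-0.0201) = 1.67.

Step 5 — scale by n: T² = 6 · 1.67 = 10.0201.

T² ≈ 10.0201


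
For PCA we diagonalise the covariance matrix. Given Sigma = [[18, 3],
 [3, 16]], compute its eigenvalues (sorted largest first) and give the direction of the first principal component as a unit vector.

Step 1 — characteristic polynomial of 2×2 Sigma:
  det(Sigma - λI) = λ² - trace · λ + det = 0.
  trace = 18 + 16 = 34, det = 18·16 - (3)² = 279.
Step 2 — discriminant:
  Δ = trace² - 4·det = 1156 - 1116 = 40.
Step 3 — eigenvalues:
  λ = (trace ± √Δ)/2 = (34 ± 6.3246)/2,
  λ_1 = 20.1623,  λ_2 = 13.8377.

Step 4 — unit eigenvector for λ_1: solve (Sigma - λ_1 I)v = 0. First row:
  (18 - 20.1623)·v_x + (3)·v_y = 0, i.e. (-2.1623)·v_x + (3)·v_y = 0,
  so v ∝ (b, λ_1 - a) = (3, 2.1623) = u.
  ||u|| = √((3)² + (2.1623)²) = √(13.6754) ≈ 3.698,
  v_1 = u/||u|| ≈ (0.8112, 0.5847) (||v_1|| = 1).

λ_1 = 20.1623,  λ_2 = 13.8377;  v_1 ≈ (0.8112, 0.5847)


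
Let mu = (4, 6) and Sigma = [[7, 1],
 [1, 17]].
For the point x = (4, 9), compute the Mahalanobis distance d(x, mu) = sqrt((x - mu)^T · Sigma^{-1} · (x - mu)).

Step 1 — centre the observation: (x - mu) = (0, 3).

Step 2 — invert Sigma. det(Sigma) = 7·17 - (1)² = 118.
  Sigma^{-1} = (1/det) · [[d, -b], [-b, a]] = [[0.1441, -0.0085],
 [-0.0085, 0.0593]].

Step 3 — form the quadratic (x - mu)^T · Sigma^{-1} · (x - mu):
  Sigma^{-1} · (x - mu) = (-0.0254, 0.178).
  (x - mu)^T · [Sigma^{-1} · (x - mu)] = (0)·(-0.0254) + (3)·(0.178) = 0.5339.

Step 4 — take square root: d = √(0.5339) ≈ 0.7307.

d(x, mu) = √(0.5339) ≈ 0.7307


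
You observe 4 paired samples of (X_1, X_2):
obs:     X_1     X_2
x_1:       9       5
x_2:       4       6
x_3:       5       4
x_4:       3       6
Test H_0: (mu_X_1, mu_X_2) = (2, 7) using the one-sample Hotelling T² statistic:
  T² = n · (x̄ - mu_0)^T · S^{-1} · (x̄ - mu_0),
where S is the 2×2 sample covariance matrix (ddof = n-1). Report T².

Step 1 — sample mean vector:
  mean(X_1) = (9 + 4 + 5 + 3) / 4 = 21/4 = 5.25
  mean(X_2) = (5 + 6 + 4 + 6) / 4 = 21/4 = 5.25
  x̄ = (5.25, 5.25),  deviation x̄ - mu_0 = (5.25, 5.25) - (2, 7) = (3.25, -1.75).

Step 2 — sample covariance matrix, S[i,j] = (1/(n-1)) · Σ_k (x_{k,i} - mean_i) · (x_{k,j} - mean_j), divisor n-1 = 3:
  S[X_1,X_1] = ((3.75)·(3.75) + (-1.25)·(-1.25) + (-0.25)·(-0.25) + (-2.25)·(-2.25)) / 3 = 20.75/3 = 6.9167
  S[X_1,X_2] = ((3.75)·(-0.25) + (-1.25)·(0.75) + (-0.25)·(-1.25) + (-2.25)·(0.75)) / 3 = -3.25/3 = -1.0833
  S[X_2,X_2] = ((-0.25)·(-0.25) + (0.75)·(0.75) + (-1.25)·(-1.25) + (0.75)·(0.75)) / 3 = 2.75/3 = 0.9167
  S = [[6.9167, -1.0833],
 [-1.0833, 0.9167]].

Step 3 — invert S. det(S) = 6.9167·0.9167 - (-1.0833)² = 5.1667.
  S^{-1} = (1/det) · [[d, -b], [-b, a]] = [[0.1774, 0.2097],
 [0.2097, 1.3387]].

Step 4 — quadratic form (x̄ - mu_0)^T · S^{-1} · (x̄ - mu_0):
  S^{-1} · (x̄ - mu_0) = (0.2097, -1.6613),
  (x̄ - mu_0)^T · [...] = (3.25)·(0.2097) + (-1.75)·(-1.6613) = 3.5887.

Step 5 — scale by n: T² = 4 · 3.5887 = 14.3548.

T² ≈ 14.3548


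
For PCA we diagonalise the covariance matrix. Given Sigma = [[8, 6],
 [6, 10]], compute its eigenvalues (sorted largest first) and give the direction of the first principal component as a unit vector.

Step 1 — characteristic polynomial of 2×2 Sigma:
  det(Sigma - λI) = λ² - trace · λ + det = 0.
  trace = 8 + 10 = 18, det = 8·10 - (6)² = 44.
Step 2 — discriminant:
  Δ = trace² - 4·det = 324 - 176 = 148.
Step 3 — eigenvalues:
  λ = (trace ± √Δ)/2 = (18 ± 12.1655)/2,
  λ_1 = 15.0828,  λ_2 = 2.9172.

Step 4 — unit eigenvector for λ_1: solve (Sigma - λ_1 I)v = 0. First row:
  (8 - 15.0828)·v_x + (6)·v_y = 0, i.e. (-7.0828)·v_x + (6)·v_y = 0,
  so v ∝ (b, λ_1 - a) = (6, 7.0828) = u.
  ||u|| = √((6)² + (7.0828)²) = √(86.1655) ≈ 9.2825,
  v_1 = u/||u|| ≈ (0.6464, 0.763) (||v_1|| = 1).

λ_1 = 15.0828,  λ_2 = 2.9172;  v_1 ≈ (0.6464, 0.763)


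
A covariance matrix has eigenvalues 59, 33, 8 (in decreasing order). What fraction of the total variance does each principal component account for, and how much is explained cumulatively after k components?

Step 1 — total variance = trace(Sigma) = Σ λ_i = 59 + 33 + 8 = 100.

Step 2 — fraction explained by component i = λ_i / Σ λ:
  PC1: 59/100 = 0.59
  PC2: 33/100 = 0.33
  PC3: 8/100 = 0.08

Step 3 — cumulative fraction after k components = (λ_1 + ... + λ_k) / Σ λ:
  k = 1: 59/100 = 0.59
  k = 2: (59 + 33)/100 = 92/100 = 0.92
  k = 3: (59 + 33 + 8)/100 = 100/100 = 1

Summary (fraction, with percent):

explained: PC1 0.59 (59%), PC2 0.33 (33%), PC3 0.08 (8%);  cumulative: 0.59, 0.92, 1


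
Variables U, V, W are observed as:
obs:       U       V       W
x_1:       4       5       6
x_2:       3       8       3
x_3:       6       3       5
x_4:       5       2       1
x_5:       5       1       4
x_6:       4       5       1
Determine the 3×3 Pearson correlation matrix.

Step 1 — column means:
  mean(U) = (4 + 3 + 6 + 5 + 5 + 4) / 6 = 27/6 = 4.5
  mean(V) = (5 + 8 + 3 + 2 + 1 + 5) / 6 = 24/6 = 4
  mean(W) = (6 + 3 + 5 + 1 + 4 + 1) / 6 = 20/6 = 3.3333

Step 2 — sample variances and covariances s[i,j] = (1/(n-1)) · Σ_k (x_{k,i} - mean_i) · (x_{k,j} - mean_j), with n-1 = 5:
  s[U,U] = ((-0.5)·(-0.5) + (-1.5)·(-1.5) + (1.5)·(1.5) + (0.5)·(0.5) + (0.5)·(0.5) + (-0.5)·(-0.5)) / 5 = 5.5/5 = 1.1
  s[U,V] = ((-0.5)·(1) + (-1.5)·(4) + (1.5)·(-1) + (0.5)·(-2) + (0.5)·(-3) + (-0.5)·(1)) / 5 = -11/5 = -2.2
  s[U,W] = ((-0.5)·(2.6667) + (-1.5)·(-0.3333) + (1.5)·(1.6667) + (0.5)·(-2.3333) + (0.5)·(0.6667) + (-0.5)·(-2.3333)) / 5 = 2/5 = 0.4
  s[V,V] = ((1)·(1) + (4)·(4) + (-1)·(-1) + (-2)·(-2) + (-3)·(-3) + (1)·(1)) / 5 = 32/5 = 6.4
  s[V,W] = ((1)·(2.6667) + (4)·(-0.3333) + (-1)·(1.6667) + (-2)·(-2.3333) + (-3)·(0.6667) + (1)·(-2.3333)) / 5 = 0/5 = 0
  s[W,W] = ((2.6667)·(2.6667) + (-0.3333)·(-0.3333) + (1.6667)·(1.6667) + (-2.3333)·(-2.3333) + (0.6667)·(0.6667) + (-2.3333)·(-2.3333)) / 5 = 21.3333/5 = 4.2667
  Sample standard deviations s_i = √(s[i,i]):
  s(U) = √(1.1) = 1.0488
  s(V) = √(6.4) = 2.5298
  s(W) = √(4.2667) = 2.0656

Step 3 — r_{ij} = s_{ij} / (s_i · s_j):
  r[U,U] = 1 (diagonal).
  r[U,V] = -2.2 / (1.0488 · 2.5298) = -2.2 / 2.6533 = -0.8292
  r[U,W] = 0.4 / (1.0488 · 2.0656) = 0.4 / 2.1664 = 0.1846
  r[V,V] = 1 (diagonal).
  r[V,W] = 0 / (2.5298 · 2.0656) = 0 / 5.2256 = 0
  r[W,W] = 1 (diagonal).

R is symmetric with unit diagonal. Assembling:

R = [[1, -0.8292, 0.1846],
 [-0.8292, 1, 0],
 [0.1846, 0, 1]]


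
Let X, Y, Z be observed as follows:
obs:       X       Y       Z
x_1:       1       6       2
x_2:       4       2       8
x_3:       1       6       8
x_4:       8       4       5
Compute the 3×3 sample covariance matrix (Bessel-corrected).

Step 1 — column means:
  mean(X) = (1 + 4 + 1 + 8) / 4 = 14/4 = 3.5
  mean(Y) = (6 + 2 + 6 + 4) / 4 = 18/4 = 4.5
  mean(Z) = (2 + 8 + 8 + 5) / 4 = 23/4 = 5.75

Step 2 — sample covariance S[i,j] = (1/(n-1)) · Σ_k (x_{k,i} - mean_i) · (x_{k,j} - mean_j), with n-1 = 3.
  S[X,X] = ((-2.5)·(-2.5) + (0.5)·(0.5) + (-2.5)·(-2.5) + (4.5)·(4.5)) / 3 = 33/3 = 11
  S[X,Y] = ((-2.5)·(1.5) + (0.5)·(-2.5) + (-2.5)·(1.5) + (4.5)·(-0.5)) / 3 = -11/3 = -3.6667
  S[X,Z] = ((-2.5)·(-3.75) + (0.5)·(2.25) + (-2.5)·(2.25) + (4.5)·(-0.75)) / 3 = 1.5/3 = 0.5
  S[Y,Y] = ((1.5)·(1.5) + (-2.5)·(-2.5) + (1.5)·(1.5) + (-0.5)·(-0.5)) / 3 = 11/3 = 3.6667
  S[Y,Z] = ((1.5)·(-3.75) + (-2.5)·(2.25) + (1.5)·(2.25) + (-0.5)·(-0.75)) / 3 = -7.5/3 = -2.5
  S[Z,Z] = ((-3.75)·(-3.75) + (2.25)·(2.25) + (2.25)·(2.25) + (-0.75)·(-0.75)) / 3 = 24.75/3 = 8.25

S is symmetric (S[j,i] = S[i,j]). Assembling:

S = [[11, -3.6667, 0.5],
 [-3.6667, 3.6667, -2.5],
 [0.5, -2.5, 8.25]]
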